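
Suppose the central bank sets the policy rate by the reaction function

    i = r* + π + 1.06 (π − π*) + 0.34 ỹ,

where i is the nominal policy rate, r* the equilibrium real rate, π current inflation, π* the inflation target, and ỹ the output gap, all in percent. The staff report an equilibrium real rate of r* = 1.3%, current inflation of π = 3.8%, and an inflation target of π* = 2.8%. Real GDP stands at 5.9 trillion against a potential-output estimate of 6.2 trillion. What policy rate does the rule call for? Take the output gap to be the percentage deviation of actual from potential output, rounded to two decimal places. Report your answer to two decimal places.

Output gap = 100 × (5.9 − 6.2) / 6.2 = -4.84%.
i = 1.30 + 3.80 + 1.06 × (3.80 − 2.80) + 0.34 × (-4.84)
   = 1.30 + 3.8 + 1.06 − 1.6456 = 4.51

4.51%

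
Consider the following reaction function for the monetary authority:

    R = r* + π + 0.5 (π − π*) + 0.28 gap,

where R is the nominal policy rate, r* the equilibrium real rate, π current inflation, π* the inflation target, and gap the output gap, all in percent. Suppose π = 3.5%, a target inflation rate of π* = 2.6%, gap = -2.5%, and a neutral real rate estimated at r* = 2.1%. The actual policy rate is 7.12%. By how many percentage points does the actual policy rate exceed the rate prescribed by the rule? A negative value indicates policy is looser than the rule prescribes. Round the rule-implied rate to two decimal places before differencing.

R = 2.1 + 3.5 + 0.5 × (3.5 − 2.6) + 0.28 × (-2.5)
   = 2.1 + 3.5 + 0.45 − 0.7 = 5.35
Deviation = 7.12 − 5.35 = 1.77 pp.

1.77 pp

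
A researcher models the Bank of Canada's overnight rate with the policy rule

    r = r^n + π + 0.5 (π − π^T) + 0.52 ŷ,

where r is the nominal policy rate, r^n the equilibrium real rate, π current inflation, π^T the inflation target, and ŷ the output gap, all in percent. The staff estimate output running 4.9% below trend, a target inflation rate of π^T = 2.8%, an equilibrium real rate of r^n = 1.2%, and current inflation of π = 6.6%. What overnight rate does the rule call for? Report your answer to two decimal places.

7.15%

Output 4.9% below potential → ŷ = -4.9.
r = 1.2 + 6.6 + 0.5 × (6.6 − 2.8) + 0.52 × (-4.9)
   = 1.2 + 6.6 + 1.9 − 2.548 = 7.15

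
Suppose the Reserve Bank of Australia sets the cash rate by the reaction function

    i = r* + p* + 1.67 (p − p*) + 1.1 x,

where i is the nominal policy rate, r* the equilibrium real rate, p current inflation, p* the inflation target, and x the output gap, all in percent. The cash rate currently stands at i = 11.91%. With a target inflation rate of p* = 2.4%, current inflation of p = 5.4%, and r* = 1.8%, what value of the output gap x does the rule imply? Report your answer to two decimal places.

2.45%

1.1 x = 11.91 − 1.8 − 2.4 − 1.67 × (5.4 − 2.4) = 2.7
x = 2.7 / 1.1 = 2.45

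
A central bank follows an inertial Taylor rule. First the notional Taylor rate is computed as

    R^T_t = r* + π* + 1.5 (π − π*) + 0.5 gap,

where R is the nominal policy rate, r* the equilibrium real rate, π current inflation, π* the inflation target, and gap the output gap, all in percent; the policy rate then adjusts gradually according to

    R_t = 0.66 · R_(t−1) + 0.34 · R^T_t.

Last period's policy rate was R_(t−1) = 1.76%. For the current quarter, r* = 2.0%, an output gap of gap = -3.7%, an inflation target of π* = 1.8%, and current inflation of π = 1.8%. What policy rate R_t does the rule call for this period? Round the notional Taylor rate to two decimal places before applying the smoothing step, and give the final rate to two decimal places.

R^T_t = 2.0 + 1.8 + 1.5 × (1.8 − 1.8) + 0.5 × (-3.7)
   = 2.0 + 1.8 + 0 − 1.85 = 1.95
R_t = 0.66 × 1.76 + 0.34 × 1.95 = 1.1616 + 0.663 = 1.82

1.82%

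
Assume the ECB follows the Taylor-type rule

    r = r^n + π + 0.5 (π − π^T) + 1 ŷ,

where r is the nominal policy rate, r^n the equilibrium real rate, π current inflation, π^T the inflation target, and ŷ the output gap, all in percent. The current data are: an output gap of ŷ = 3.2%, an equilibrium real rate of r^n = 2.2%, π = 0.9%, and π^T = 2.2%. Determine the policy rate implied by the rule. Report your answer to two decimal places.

r = 2.2 + 0.9 + 0.5 × (0.9 − 2.2) + 1 × 3.2
   = 2.2 + 0.9 − 0.65 + 3.2 = 5.65

5.65%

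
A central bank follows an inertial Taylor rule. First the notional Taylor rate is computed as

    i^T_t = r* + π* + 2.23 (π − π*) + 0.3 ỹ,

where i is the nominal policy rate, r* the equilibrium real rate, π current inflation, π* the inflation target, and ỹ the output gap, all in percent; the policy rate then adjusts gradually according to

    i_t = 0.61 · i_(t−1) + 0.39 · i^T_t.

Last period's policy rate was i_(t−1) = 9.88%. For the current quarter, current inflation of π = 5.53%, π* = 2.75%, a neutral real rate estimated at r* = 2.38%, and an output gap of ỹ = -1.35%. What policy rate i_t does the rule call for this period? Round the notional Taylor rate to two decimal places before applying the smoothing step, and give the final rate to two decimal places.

i^T_t = 2.38 + 2.75 + 2.23 × (5.53 − 2.75) + 0.3 × (-1.35)
   = 2.38 + 2.75 + 6.1994 − 0.405 = 10.92
i_t = 0.61 × 9.88 + 0.39 × 10.92 = 6.0268 + 4.2588 = 10.29

10.29%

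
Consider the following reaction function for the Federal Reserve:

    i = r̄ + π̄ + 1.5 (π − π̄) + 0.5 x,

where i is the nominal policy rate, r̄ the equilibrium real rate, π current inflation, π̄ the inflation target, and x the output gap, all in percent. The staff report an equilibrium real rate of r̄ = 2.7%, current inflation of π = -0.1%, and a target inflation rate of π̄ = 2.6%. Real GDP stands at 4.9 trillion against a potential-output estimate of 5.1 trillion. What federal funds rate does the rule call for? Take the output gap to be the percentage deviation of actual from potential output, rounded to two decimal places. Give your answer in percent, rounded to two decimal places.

-0.71%

Output gap = 100 × (4.9 − 5.1) / 5.1 = -3.92%.
i = 2.70 + 2.60 + 1.5 × (-0.10 − 2.60) + 0.5 × (-3.92)
   = 2.70 + 2.6 − 4.05 − 1.96 = -0.71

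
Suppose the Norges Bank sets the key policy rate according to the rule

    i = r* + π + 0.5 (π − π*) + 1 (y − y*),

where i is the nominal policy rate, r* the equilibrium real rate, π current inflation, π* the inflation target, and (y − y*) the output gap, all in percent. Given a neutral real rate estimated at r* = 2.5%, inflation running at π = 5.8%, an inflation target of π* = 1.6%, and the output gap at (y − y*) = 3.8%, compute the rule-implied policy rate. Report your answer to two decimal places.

14.20%

i = 2.5 + 5.8 + 0.5 × (5.8 − 1.6) + 1 × 3.8
   = 2.5 + 5.8 + 2.1 + 3.8 = 14.20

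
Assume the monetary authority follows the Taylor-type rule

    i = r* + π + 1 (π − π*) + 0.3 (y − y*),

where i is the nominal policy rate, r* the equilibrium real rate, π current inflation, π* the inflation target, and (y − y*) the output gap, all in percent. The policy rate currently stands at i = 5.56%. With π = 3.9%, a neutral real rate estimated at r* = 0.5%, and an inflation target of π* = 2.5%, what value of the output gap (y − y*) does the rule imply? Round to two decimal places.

-0.80%

0.3 (y − y*) = 5.56 − 0.5 − 3.9 − 1 × (3.9 − 2.5) = -0.24
(y − y*) = -0.24 / 0.3 = -0.80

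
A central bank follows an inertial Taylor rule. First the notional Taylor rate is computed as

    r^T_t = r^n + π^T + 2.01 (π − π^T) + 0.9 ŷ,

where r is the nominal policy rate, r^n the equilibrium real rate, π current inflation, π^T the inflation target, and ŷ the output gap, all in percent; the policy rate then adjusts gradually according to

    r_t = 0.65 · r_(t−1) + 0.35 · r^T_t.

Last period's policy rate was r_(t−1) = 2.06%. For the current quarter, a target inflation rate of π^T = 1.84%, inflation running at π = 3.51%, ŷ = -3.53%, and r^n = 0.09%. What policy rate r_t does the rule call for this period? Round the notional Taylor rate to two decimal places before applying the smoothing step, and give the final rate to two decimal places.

2.08%

r^T_t = 0.09 + 1.84 + 2.01 × (3.51 − 1.84) + 0.9 × (-3.53)
   = 0.09 + 1.84 + 3.3567 − 3.177 = 2.11
r_t = 0.65 × 2.06 + 0.35 × 2.11 = 1.339 + 0.7385 = 2.08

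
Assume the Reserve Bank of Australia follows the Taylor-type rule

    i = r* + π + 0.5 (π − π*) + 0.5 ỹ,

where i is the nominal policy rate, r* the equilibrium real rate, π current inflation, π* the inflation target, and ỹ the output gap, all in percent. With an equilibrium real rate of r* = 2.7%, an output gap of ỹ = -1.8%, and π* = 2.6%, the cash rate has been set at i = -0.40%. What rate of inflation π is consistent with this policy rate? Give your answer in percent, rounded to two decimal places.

Collecting π: i = r* + (1 + 0.5) π − 0.5 π* + 0.5 ỹ
1.5 π = -0.40 − 2.7 + 0.5 × 2.6 − 0.5 × (-1.8) = -0.9
π = -0.9 / 1.5 = -0.60

-0.60%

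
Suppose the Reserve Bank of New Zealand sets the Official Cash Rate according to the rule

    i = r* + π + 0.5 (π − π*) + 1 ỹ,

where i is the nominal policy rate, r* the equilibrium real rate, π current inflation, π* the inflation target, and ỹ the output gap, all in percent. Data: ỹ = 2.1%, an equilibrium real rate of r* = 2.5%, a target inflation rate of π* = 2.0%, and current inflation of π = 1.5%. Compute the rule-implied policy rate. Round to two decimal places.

5.85%

i = 2.5 + 1.5 + 0.5 × (1.5 − 2.0) + 1 × 2.1
   = 2.5 + 1.5 − 0.25 + 2.1 = 5.85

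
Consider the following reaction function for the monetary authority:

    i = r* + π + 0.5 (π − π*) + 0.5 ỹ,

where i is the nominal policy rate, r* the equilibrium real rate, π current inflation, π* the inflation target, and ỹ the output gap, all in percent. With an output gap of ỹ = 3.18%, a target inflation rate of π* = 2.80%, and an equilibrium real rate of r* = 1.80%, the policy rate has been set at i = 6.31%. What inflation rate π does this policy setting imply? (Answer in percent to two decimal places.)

2.88%

Collecting π: i = r* + (1 + 0.5) π − 0.5 π* + 0.5 ỹ
1.5 π = 6.31 − 1.80 + 0.5 × 2.80 − 0.5 × 3.18 = 4.32
π = 4.32 / 1.5 = 2.88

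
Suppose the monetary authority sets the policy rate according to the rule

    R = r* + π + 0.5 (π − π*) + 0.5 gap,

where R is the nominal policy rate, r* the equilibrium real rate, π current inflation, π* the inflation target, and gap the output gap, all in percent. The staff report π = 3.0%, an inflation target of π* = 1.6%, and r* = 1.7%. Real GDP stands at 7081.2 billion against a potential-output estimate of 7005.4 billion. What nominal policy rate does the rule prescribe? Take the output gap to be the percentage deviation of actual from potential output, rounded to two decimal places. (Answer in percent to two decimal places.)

Output gap = 100 × (7081.2 − 7005.4) / 7005.4 = 1.08%.
R = 1.70 + 3.00 + 0.5 × (3.00 − 1.60) + 0.5 × 1.08
   = 1.70 + 3 + 0.7 + 0.54 = 5.94

5.94%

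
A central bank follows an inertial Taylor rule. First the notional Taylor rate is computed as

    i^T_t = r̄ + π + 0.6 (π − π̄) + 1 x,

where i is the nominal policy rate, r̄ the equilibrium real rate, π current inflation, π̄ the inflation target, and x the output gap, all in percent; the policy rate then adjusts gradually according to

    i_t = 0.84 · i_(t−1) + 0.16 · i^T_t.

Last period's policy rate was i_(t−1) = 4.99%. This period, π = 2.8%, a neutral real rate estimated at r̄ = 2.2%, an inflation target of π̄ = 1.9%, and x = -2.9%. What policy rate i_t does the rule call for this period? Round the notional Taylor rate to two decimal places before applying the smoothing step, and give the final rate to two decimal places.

i^T_t = 2.2 + 2.8 + 0.6 × (2.8 − 1.9) + 1 × (-2.9)
   = 2.2 + 2.8 + 0.54 − 2.9 = 2.64
i_t = 0.84 × 4.99 + 0.16 × 2.64 = 4.1916 + 0.4224 = 4.61

4.61%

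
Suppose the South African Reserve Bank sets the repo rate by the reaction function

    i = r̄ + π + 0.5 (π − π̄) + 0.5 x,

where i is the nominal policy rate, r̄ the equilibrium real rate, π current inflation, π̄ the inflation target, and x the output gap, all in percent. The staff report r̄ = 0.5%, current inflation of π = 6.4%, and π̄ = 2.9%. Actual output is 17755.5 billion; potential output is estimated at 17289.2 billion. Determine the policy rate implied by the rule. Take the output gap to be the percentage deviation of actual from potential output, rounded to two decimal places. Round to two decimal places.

10.00%

Output gap = 100 × (17755.5 − 17289.2) / 17289.2 = 2.70%.
i = 0.50 + 6.40 + 0.5 × (6.40 − 2.90) + 0.5 × 2.70
   = 0.50 + 6.4 + 1.75 + 1.35 = 10.00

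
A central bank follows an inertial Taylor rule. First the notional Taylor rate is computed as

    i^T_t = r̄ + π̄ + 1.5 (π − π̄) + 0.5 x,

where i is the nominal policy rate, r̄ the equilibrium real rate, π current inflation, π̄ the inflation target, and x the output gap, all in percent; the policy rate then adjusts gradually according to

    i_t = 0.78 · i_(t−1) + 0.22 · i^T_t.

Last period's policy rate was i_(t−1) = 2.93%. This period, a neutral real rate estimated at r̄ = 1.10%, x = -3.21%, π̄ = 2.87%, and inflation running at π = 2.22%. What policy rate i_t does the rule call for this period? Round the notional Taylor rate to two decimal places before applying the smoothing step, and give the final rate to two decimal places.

i^T_t = 1.10 + 2.87 + 1.5 × (2.22 − 2.87) + 0.5 × (-3.21)
   = 1.10 + 2.87 − 0.975 − 1.605 = 1.39
i_t = 0.78 × 2.93 + 0.22 × 1.39 = 2.2854 + 0.3058 = 2.59

2.59%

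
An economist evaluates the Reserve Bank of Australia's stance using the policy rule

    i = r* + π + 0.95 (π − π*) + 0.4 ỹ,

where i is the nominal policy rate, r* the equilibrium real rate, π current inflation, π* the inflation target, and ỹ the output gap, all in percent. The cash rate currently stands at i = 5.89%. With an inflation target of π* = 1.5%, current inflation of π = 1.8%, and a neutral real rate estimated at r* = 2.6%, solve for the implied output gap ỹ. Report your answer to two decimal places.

3.01%

0.4 ỹ = 5.89 − 2.6 − 1.8 − 0.95 × (1.8 − 1.5) = 1.205
ỹ = 1.205 / 0.4 = 3.01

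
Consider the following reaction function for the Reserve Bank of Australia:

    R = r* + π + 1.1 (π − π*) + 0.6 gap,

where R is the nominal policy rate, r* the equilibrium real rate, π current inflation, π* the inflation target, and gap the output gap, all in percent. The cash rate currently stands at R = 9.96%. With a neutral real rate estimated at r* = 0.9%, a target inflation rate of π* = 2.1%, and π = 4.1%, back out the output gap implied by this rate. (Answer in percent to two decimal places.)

4.60%

0.6 gap = 9.96 − 0.9 − 4.1 − 1.1 × (4.1 − 2.1) = 2.76
gap = 2.76 / 0.6 = 4.60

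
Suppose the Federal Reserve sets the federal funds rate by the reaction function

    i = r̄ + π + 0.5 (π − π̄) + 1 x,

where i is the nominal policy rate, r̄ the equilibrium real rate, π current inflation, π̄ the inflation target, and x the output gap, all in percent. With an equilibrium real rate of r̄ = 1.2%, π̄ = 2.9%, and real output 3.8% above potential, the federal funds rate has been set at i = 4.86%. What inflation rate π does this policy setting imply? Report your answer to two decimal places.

Output 3.8% above potential → x = 3.8.
Collecting π: i = r̄ + (1 + 0.5) π − 0.5 π̄ + 1 x
1.5 π = 4.86 − 1.2 + 0.5 × 2.9 − 1 × 3.8 = 1.31
π = 1.31 / 1.5 = 0.87

0.87%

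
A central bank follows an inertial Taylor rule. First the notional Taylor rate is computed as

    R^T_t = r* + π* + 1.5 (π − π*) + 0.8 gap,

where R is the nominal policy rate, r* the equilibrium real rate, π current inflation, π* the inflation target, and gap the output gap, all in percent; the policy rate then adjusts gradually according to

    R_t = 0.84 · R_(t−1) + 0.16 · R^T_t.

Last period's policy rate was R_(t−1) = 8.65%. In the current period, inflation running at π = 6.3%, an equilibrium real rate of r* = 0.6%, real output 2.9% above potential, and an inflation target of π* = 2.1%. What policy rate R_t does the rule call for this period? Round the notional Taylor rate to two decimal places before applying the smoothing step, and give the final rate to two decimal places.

Output 2.9% above potential → gap = 2.9.
R^T_t = 0.6 + 2.1 + 1.5 × (6.3 − 2.1) + 0.8 × 2.9
   = 0.6 + 2.1 + 6.3 + 2.32 = 11.32
R_t = 0.84 × 8.65 + 0.16 × 11.32 = 7.266 + 1.8112 = 9.08

9.08%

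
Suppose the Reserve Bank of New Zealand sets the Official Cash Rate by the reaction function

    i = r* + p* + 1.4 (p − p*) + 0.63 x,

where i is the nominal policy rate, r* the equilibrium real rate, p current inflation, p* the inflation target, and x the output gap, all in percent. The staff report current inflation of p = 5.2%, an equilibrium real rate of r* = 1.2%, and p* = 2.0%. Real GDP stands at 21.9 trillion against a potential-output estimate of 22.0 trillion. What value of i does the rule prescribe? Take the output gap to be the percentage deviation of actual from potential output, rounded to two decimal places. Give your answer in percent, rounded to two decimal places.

7.40%

Output gap = 100 × (21.9 − 22.0) / 22.0 = -0.45%.
i = 1.20 + 2.00 + 1.4 × (5.20 − 2.00) + 0.63 × (-0.45)
   = 1.20 + 2 + 4.48 − 0.2835 = 7.40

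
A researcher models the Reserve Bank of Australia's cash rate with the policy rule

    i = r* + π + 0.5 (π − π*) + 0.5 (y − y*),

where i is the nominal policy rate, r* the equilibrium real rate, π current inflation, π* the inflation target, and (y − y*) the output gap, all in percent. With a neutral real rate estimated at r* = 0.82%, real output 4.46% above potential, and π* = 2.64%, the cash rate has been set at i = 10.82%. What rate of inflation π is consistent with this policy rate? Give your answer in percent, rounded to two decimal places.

Output 4.46% above potential → (y − y*) = 4.46.
Collecting π: i = r* + (1 + 0.5) π − 0.5 π* + 0.5 (y − y*)
1.5 π = 10.82 − 0.82 + 0.5 × 2.64 − 0.5 × 4.46 = 9.09
π = 9.09 / 1.5 = 6.06

6.06%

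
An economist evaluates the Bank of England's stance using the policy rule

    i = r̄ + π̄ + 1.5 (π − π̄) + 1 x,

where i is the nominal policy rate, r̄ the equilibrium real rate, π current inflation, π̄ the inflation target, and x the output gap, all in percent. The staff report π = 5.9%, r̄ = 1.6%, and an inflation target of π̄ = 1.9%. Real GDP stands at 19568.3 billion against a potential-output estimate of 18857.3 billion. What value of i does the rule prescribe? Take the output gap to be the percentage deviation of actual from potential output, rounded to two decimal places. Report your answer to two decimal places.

13.27%

Output gap = 100 × (19568.3 − 18857.3) / 18857.3 = 3.77%.
i = 1.60 + 1.90 + 1.5 × (5.90 − 1.90) + 1 × 3.77
   = 1.60 + 1.9 + 6 + 3.77 = 13.27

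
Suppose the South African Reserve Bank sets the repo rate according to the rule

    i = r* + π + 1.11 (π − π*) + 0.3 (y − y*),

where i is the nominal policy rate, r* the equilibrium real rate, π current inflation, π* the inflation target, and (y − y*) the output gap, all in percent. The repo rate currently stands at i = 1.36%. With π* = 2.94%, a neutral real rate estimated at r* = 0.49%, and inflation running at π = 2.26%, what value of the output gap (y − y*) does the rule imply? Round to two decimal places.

0.3 (y − y*) = 1.36 − 0.49 − 2.26 − 1.11 × (2.26 − 2.94) = -0.6352
(y − y*) = -0.6352 / 0.3 = -2.12

-2.12%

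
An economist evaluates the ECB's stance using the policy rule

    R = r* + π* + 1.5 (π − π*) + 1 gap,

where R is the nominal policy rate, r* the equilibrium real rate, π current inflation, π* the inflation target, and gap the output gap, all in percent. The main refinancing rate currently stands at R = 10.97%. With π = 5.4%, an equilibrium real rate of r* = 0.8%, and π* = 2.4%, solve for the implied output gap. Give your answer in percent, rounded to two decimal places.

1 gap = 10.97 − 0.8 − 2.4 − 1.5 × (5.4 − 2.4) = 3.27
gap = 3.27 / 1 = 3.27

3.27%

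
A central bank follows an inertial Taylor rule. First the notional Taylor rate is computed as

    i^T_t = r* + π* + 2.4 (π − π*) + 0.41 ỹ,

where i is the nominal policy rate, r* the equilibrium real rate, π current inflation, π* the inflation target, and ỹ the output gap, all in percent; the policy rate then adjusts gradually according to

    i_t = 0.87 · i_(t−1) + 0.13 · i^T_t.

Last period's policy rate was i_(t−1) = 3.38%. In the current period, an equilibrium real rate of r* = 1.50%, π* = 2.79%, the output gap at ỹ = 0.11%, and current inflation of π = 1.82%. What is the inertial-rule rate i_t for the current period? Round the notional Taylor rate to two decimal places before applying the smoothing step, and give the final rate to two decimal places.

3.20%

i^T_t = 1.50 + 2.79 + 2.4 × (1.82 − 2.79) + 0.41 × 0.11
   = 1.50 + 2.79 − 2.328 + 0.0451 = 2.01
i_t = 0.87 × 3.38 + 0.13 × 2.01 = 2.9406 + 0.2613 = 3.20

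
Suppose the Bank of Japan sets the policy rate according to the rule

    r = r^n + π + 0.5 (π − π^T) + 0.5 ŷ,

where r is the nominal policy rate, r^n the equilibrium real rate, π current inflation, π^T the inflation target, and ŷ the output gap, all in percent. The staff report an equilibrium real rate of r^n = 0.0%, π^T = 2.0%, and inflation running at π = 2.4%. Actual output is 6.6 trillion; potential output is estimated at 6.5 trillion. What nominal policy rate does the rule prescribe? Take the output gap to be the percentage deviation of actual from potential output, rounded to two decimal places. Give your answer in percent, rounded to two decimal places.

Output gap = 100 × (6.6 − 6.5) / 6.5 = 1.54%.
r = 0.00 + 2.40 + 0.5 × (2.40 − 2.00) + 0.5 × 1.54
   = 0.00 + 2.4 + 0.2 + 0.77 = 3.37

3.37%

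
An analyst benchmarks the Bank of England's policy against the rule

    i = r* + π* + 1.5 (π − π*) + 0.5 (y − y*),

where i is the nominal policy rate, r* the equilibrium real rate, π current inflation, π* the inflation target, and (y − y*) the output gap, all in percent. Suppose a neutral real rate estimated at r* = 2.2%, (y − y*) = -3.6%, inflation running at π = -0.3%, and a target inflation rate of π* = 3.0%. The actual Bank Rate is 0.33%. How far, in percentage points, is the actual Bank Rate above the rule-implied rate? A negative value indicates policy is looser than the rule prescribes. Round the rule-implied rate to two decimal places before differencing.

i = 2.2 + 3.0 + 1.5 × (-0.3 − 3.0) + 0.5 × (-3.6)
   = 2.2 + 3 − 4.95 − 1.8 = -1.55
Deviation = 0.33 − (-1.55) = 1.88 pp.

1.88 pp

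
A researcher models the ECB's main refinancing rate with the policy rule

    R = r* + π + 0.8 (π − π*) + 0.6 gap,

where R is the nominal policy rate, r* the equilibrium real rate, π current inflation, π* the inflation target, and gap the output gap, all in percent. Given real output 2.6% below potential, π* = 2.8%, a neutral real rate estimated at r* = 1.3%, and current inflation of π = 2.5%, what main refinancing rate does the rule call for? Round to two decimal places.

Output 2.6% below potential → gap = -2.6.
R = 1.3 + 2.5 + 0.8 × (2.5 − 2.8) + 0.6 × (-2.6)
   = 1.3 + 2.5 − 0.24 − 1.56 = 2.00

2.00%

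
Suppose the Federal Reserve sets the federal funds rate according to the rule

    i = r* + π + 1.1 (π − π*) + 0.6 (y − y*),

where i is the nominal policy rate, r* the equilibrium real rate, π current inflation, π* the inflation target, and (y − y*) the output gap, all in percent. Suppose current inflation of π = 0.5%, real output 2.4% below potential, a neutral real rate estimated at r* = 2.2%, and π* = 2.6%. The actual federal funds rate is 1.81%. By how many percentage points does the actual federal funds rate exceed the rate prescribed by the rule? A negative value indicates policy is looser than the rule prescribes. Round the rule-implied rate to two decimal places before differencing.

2.86 pp

Output 2.4% below potential → (y − y*) = -2.4.
i = 2.2 + 0.5 + 1.1 × (0.5 − 2.6) + 0.6 × (-2.4)
   = 2.2 + 0.5 − 2.31 − 1.44 = -1.05
Deviation = 1.81 − (-1.05) = 2.86 pp.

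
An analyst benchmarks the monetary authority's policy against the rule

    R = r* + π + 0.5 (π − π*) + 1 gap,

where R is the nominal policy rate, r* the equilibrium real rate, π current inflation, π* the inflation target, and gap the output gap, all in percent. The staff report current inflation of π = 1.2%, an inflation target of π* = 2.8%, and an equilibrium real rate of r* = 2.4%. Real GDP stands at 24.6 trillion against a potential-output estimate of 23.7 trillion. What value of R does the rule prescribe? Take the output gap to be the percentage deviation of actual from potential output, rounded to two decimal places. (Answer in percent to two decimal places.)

Output gap = 100 × (24.6 − 23.7) / 23.7 = 3.80%.
R = 2.40 + 1.20 + 0.5 × (1.20 − 2.80) + 1 × 3.80
   = 2.40 + 1.2 − 0.8 + 3.8 = 6.60

6.60%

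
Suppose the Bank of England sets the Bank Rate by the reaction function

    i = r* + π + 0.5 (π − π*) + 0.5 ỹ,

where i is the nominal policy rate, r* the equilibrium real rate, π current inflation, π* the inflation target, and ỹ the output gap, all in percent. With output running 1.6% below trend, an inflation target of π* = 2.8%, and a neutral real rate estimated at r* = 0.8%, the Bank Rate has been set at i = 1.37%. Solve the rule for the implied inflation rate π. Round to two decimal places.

1.85%

Output 1.6% below potential → ỹ = -1.6.
Collecting π: i = r* + (1 + 0.5) π − 0.5 π* + 0.5 ỹ
1.5 π = 1.37 − 0.8 + 0.5 × 2.8 − 0.5 × (-1.6) = 2.77
π = 2.77 / 1.5 = 1.85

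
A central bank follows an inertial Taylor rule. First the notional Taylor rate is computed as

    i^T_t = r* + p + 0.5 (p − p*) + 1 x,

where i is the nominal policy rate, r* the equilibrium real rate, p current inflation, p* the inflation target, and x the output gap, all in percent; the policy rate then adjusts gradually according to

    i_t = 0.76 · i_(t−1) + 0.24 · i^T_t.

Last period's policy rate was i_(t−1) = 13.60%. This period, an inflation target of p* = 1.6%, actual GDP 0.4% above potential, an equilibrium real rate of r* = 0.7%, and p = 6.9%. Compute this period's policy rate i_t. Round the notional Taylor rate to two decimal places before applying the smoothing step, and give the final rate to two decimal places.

12.89%

Output 0.4% above potential → x = 0.4.
i^T_t = 0.7 + 6.9 + 0.5 × (6.9 − 1.6) + 1 × 0.4
   = 0.7 + 6.9 + 2.65 + 0.4 = 10.65
i_t = 0.76 × 13.60 + 0.24 × 10.65 = 10.336 + 2.556 = 12.89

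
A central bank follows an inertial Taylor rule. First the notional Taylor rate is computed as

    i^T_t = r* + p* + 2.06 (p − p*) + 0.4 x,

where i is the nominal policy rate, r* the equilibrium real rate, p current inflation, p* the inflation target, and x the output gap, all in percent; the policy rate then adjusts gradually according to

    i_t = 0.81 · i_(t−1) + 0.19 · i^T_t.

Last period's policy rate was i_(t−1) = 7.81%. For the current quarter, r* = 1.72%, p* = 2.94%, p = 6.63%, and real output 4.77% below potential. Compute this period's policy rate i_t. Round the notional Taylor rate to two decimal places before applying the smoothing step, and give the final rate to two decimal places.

Output 4.77% below potential → x = -4.77.
i^T_t = 1.72 + 2.94 + 2.06 × (6.63 − 2.94) + 0.4 × (-4.77)
   = 1.72 + 2.94 + 7.6014 − 1.908 = 10.35
i_t = 0.81 × 7.81 + 0.19 × 10.35 = 6.3261 + 1.9665 = 8.29

8.29%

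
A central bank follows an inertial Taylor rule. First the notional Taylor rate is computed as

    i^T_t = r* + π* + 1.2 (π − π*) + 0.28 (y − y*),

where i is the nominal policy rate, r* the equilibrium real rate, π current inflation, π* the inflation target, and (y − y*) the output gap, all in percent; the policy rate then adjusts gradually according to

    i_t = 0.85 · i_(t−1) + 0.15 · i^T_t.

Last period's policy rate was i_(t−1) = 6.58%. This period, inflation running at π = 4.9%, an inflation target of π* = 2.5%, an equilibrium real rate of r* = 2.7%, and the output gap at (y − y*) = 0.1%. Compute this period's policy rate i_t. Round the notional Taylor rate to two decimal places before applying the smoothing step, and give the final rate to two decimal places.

6.81%

i^T_t = 2.7 + 2.5 + 1.2 × (4.9 − 2.5) + 0.28 × 0.1
   = 2.7 + 2.5 + 2.88 + 0.028 = 8.11
i_t = 0.85 × 6.58 + 0.15 × 8.11 = 5.593 + 1.2165 = 6.81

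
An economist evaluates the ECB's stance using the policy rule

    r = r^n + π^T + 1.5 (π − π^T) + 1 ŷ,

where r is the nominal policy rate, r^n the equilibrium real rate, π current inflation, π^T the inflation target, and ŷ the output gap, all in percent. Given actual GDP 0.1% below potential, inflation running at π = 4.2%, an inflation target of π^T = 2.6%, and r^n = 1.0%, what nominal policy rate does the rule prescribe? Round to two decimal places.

Output 0.1% below potential → ŷ = -0.1.
r = 1.0 + 2.6 + 1.5 × (4.2 − 2.6) + 1 × (-0.1)
   = 1.0 + 2.6 + 2.4 − 0.1 = 5.90

5.90%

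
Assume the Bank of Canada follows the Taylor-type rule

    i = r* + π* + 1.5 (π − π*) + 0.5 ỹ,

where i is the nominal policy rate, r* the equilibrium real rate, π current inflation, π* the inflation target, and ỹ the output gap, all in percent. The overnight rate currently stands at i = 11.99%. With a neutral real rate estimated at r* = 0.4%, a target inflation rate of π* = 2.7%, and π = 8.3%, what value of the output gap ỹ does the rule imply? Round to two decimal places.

0.5 ỹ = 11.99 − 0.4 − 2.7 − 1.5 × (8.3 − 2.7) = 0.49
ỹ = 0.49 / 0.5 = 0.98

0.98%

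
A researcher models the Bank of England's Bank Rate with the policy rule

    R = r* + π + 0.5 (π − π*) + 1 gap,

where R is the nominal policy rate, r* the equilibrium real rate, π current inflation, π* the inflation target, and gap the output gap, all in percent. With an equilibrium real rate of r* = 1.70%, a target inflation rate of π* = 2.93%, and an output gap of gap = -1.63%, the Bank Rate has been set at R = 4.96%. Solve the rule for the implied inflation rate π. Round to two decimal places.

Collecting π: R = r* + (1 + 0.5) π − 0.5 π* + 1 gap
1.5 π = 4.96 − 1.70 + 0.5 × 2.93 − 1 × (-1.63) = 6.355
π = 6.355 / 1.5 = 4.24

4.24%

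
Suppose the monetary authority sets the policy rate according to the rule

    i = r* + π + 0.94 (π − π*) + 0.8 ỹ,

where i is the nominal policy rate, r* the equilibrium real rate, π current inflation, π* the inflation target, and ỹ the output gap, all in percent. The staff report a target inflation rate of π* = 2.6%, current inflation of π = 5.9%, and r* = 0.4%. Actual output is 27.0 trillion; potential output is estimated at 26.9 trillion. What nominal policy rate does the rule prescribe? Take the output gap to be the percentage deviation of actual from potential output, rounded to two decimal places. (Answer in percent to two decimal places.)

9.70%

Output gap = 100 × (27.0 − 26.9) / 26.9 = 0.37%.
i = 0.40 + 5.90 + 0.94 × (5.90 − 2.60) + 0.8 × 0.37
   = 0.40 + 5.9 + 3.102 + 0.296 = 9.70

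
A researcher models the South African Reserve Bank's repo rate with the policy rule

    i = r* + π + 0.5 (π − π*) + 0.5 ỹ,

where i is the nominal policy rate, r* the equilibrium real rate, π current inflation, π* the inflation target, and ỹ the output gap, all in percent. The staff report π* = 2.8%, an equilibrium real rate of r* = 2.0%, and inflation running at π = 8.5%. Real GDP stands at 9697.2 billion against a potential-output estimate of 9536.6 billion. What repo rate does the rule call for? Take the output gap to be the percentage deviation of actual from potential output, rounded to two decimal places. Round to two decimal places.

Output gap = 100 × (9697.2 − 9536.6) / 9536.6 = 1.68%.
i = 2.00 + 8.50 + 0.5 × (8.50 − 2.80) + 0.5 × 1.68
   = 2.00 + 8.5 + 2.85 + 0.84 = 14.19

14.19%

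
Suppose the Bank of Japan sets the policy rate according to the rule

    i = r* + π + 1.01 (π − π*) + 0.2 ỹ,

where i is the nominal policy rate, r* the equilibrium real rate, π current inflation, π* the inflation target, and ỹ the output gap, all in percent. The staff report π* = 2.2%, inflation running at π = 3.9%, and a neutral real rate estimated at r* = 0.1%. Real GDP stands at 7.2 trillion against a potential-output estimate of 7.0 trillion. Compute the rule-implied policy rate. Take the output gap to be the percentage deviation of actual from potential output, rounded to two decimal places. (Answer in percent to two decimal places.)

6.29%

Output gap = 100 × (7.2 − 7.0) / 7.0 = 2.86%.
i = 0.10 + 3.90 + 1.01 × (3.90 − 2.20) + 0.2 × 2.86
   = 0.10 + 3.9 + 1.717 + 0.572 = 6.29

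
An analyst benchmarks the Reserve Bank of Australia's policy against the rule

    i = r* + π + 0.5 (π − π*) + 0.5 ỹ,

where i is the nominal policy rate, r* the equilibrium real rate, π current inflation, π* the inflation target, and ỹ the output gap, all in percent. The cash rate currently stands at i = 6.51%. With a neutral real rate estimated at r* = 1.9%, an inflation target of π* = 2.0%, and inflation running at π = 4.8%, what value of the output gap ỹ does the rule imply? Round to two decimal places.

-3.18%

0.5 ỹ = 6.51 − 1.9 − 4.8 − 0.5 × (4.8 − 2.0) = -1.59
ỹ = -1.59 / 0.5 = -3.18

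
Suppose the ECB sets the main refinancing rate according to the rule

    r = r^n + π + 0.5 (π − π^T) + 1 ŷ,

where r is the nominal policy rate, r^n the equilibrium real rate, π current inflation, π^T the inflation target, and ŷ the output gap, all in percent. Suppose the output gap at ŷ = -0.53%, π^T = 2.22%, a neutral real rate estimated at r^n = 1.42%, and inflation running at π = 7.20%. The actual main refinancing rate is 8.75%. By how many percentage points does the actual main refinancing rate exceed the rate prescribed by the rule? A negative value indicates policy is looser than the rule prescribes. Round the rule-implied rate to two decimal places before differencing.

r = 1.42 + 7.20 + 0.5 × (7.20 − 2.22) + 1 × (-0.53)
   = 1.42 + 7.2 + 2.49 − 0.53 = 10.58
Deviation = 8.75 − 10.58 = -1.83 pp.

-1.83 pp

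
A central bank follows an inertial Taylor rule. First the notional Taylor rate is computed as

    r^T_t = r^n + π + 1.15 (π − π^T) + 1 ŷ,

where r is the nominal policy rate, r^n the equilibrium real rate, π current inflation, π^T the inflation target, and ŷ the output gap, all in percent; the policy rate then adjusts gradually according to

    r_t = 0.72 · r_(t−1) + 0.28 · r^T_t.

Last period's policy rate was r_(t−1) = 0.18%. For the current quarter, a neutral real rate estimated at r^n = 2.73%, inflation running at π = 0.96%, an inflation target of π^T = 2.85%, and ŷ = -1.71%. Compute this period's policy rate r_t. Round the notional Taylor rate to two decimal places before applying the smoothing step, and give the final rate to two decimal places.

r^T_t = 2.73 + 0.96 + 1.15 × (0.96 − 2.85) + 1 × (-1.71)
   = 2.73 + 0.96 − 2.1735 − 1.71 = -0.19
r_t = 0.72 × 0.18 + 0.28 × (-0.19) = 0.1296 − 0.0532 = 0.08

0.08%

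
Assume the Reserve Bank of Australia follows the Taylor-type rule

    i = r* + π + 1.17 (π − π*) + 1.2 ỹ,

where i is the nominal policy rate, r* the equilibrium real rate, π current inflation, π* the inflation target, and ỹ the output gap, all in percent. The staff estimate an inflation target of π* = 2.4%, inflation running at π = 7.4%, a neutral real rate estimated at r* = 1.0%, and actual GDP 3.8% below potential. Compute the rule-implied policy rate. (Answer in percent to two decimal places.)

Output 3.8% below potential → ỹ = -3.8.
i = 1.0 + 7.4 + 1.17 × (7.4 − 2.4) + 1.2 × (-3.8)
   = 1.0 + 7.4 + 5.85 − 4.56 = 9.69

9.69%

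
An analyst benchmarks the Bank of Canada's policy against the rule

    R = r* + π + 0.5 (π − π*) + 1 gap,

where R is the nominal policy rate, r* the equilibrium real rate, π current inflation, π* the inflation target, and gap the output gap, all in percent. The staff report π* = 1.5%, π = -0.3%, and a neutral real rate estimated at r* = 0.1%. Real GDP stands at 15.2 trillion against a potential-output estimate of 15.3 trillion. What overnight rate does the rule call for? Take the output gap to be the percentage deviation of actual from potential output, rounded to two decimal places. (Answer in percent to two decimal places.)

-1.75%

Output gap = 100 × (15.2 − 15.3) / 15.3 = -0.65%.
R = 0.10 + (-0.30) + 0.5 × (-0.30 − 1.50) + 1 × (-0.65)
   = 0.10 − 0.3 − 0.9 − 0.65 = -1.75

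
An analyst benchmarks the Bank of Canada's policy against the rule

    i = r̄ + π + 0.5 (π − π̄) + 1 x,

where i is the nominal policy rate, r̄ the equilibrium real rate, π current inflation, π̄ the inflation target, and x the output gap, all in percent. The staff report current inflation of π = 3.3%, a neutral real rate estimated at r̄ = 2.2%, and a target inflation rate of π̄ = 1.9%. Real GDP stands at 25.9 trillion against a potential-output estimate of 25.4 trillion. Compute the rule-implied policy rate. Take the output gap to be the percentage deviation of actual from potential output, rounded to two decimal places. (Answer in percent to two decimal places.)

8.17%

Output gap = 100 × (25.9 − 25.4) / 25.4 = 1.97%.
i = 2.20 + 3.30 + 0.5 × (3.30 − 1.90) + 1 × 1.97
   = 2.20 + 3.3 + 0.7 + 1.97 = 8.17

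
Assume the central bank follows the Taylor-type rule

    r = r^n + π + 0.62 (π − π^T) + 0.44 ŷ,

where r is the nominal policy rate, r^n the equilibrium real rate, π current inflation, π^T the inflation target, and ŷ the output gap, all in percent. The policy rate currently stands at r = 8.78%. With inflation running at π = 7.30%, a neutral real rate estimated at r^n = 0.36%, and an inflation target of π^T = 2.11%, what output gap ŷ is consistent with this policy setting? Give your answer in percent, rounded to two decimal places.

0.44 ŷ = 8.78 − 0.36 − 7.30 − 0.62 × (7.30 − 2.11) = -2.0978
ŷ = -2.0978 / 0.44 = -4.77

-4.77%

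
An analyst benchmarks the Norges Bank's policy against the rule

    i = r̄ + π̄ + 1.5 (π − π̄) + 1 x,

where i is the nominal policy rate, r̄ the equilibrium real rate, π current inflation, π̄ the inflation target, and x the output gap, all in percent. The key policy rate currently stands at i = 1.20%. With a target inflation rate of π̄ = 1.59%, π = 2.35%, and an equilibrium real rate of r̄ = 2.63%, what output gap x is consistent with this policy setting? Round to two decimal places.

1 x = 1.20 − 2.63 − 1.59 − 1.5 × (2.35 − 1.59) = -4.16
x = -4.16 / 1 = -4.16

-4.16%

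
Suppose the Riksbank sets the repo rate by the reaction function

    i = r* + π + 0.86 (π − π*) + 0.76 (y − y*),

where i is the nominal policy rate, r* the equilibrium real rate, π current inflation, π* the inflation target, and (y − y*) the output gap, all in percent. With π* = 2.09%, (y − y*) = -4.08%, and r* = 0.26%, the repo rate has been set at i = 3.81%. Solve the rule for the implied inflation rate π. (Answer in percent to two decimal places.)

4.54%

Collecting π: i = r* + (1 + 0.86) π − 0.86 π* + 0.76 (y − y*)
1.86 π = 3.81 − 0.26 + 0.86 × 2.09 − 0.76 × (-4.08) = 8.4482
π = 8.4482 / 1.86 = 4.54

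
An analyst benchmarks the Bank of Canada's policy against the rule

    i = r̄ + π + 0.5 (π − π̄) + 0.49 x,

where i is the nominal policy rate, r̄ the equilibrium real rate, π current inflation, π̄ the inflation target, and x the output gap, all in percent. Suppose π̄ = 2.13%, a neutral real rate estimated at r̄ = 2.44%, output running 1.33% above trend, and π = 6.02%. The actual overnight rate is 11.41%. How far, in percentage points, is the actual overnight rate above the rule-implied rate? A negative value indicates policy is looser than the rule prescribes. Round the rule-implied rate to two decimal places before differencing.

0.35 pp

Output 1.33% above potential → x = 1.33.
i = 2.44 + 6.02 + 0.5 × (6.02 − 2.13) + 0.49 × 1.33
   = 2.44 + 6.02 + 1.945 + 0.6517 = 11.06
Deviation = 11.41 − 11.06 = 0.35 pp.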